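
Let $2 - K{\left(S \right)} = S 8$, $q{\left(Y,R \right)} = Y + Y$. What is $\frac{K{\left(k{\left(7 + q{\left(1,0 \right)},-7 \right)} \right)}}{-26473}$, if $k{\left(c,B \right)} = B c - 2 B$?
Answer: $- \frac{394}{26473} \approx -0.014883$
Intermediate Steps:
$q{\left(Y,R \right)} = 2 Y$
$k{\left(c,B \right)} = - 2 B + B c$
$K{\left(S \right)} = 2 - 8 S$ ($K{\left(S \right)} = 2 - S 8 = 2 - 8 S$)
$\frac{K{\left(k{\left(7 + q{\left(1,0 \right)},-7 \right)} \right)}}{-26473} = \frac{2 - 8 \left(- 7 \left(-2 + \left(7 + 2 \cdot 1\right)\right)\right)}{-26473} = \left(2 - 8 \left(- 7 \left(-2 + \left(7 + 2\right)\right)\right)\right) \left(- \frac{1}{26473}\right) = \left(2 - 8 \left(- 7 \left(-2 + 9\right)\right)\right) \left(- \frac{1}{26473}\right) = \left(2 - 8 \left(\left(-7\right) 7\right)\right) \left(- \frac{1}{26473}\right) = \left(2 - -392\right) \left(- \frac{1}{26473}\right) = \left(2 + 392\right) \left(- \frac{1}{26473}\right) = 394 \left(- \frac{1}{26473}\right) = - \frac{394}{26473}$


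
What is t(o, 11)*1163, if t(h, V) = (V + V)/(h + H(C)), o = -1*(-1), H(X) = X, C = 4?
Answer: 25586/5 ≈ 5117.2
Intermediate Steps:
o = 1
t(h, V) = 2*V/(4 + h) (t(h, V) = (V + V)/(h + 4) = (2*V)/(4 + h) = 2*V/(4 + h))
t(o, 11)*1163 = (2*11/(4 + 1))*1163 = (2*11/5)*1163 = (2*11*(⅕))*1163 = (22/5)*1163 = 25586/5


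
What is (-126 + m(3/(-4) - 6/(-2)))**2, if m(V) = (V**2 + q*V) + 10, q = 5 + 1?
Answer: 2430481/256 ≈ 9494.1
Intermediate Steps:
q = 6
m(V) = 10 + V**2 + 6*V (m(V) = (V**2 + 6*V) + 10 = 10 + V**2 + 6*V)
(-126 + m(3/(-4) - 6/(-2)))**2 = (-126 + (10 + (3/(-4) - 6/(-2))**2 + 6*(3/(-4) - 6/(-2))))**2 = (-126 + (10 + (3*(-1/4) - 6*(-1/2))**2 + 6*(3*(-1/4) - 6*(-1/2))))**2 = (-126 + (10 + (-3/4 + 3)**2 + 6*(-3/4 + 3)))**2 = (-126 + (10 + (9/4)**2 + 6*(9/4)))**2 = (-126 + (10 + 81/16 + 27/2))**2 = (-126 + 457/16)**2 = (-1559/16)**2 = 2430481/256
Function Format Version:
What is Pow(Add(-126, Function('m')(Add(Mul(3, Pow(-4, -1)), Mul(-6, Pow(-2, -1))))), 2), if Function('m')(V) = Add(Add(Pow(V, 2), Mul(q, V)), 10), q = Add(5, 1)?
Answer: Rational(2430481, 256) ≈ 9494.1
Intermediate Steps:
q = 6
Function('m')(V) = Add(10, Pow(V, 2), Mul(6, V)) (Function('m')(V) = Add(Add(Pow(V, 2), Mul(6, V)), 10) = Add(10, Pow(V, 2), Mul(6, V)))
Pow(Add(-126, Function('m')(Add(Mul(3, Pow(-4, -1)), Mul(-6, Pow(-2, -1))))), 2) = Pow(Add(-126, Add(10, Pow(Add(Mul(3, Pow(-4, -1)), Mul(-6, Pow(-2, -1))), 2), Mul(6, Add(Mul(3, Pow(-4, -1)), Mul(-6, Pow(-2, -1)))))), 2) = Pow(Add(-126, Add(10, Pow(Add(Mul(3, Rational(-1, 4)), Mul(-6, Rational(-1, 2))), 2), Mul(6, Add(Mul(3, Rational(-1, 4)), Mul(-6, Rational(-1, 2)))))), 2) = Pow(Add(-126, Add(10, Pow(Add(Rational(-3, 4), 3), 2), Mul(6, Add(Rational(-3, 4), 3)))), 2) = Pow(Add(-126, Add(10, Pow(Rational(9, 4), 2), Mul(6, Rational(9, 4)))), 2) = Pow(Add(-126, Add(10, Rational(81, 16), Rational(27, 2))), 2) = Pow(Add(-126, Rational(457, 16)), 2) = Pow(Rational(-1559, 16), 2) = Rational(2430481, 256)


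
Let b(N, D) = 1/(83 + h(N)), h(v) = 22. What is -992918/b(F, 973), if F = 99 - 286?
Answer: -104256390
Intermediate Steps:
F = -187
b(N, D) = 1/105 (b(N, D) = 1/(83 + 22) = 1/105)
-992918/b(F, 973) = -992918/1/105 = -992918*105 = -104256390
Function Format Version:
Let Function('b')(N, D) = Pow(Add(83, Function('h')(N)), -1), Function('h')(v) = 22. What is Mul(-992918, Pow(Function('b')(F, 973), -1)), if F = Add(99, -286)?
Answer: -104256390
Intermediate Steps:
F = -187
Function('b')(N, D) = Rational(1, 105) (Function('b')(N, D) = Pow(Add(83, 22), -1) = Pow(105, -1) = Rational(1, 105))
Mul(-992918, Pow(Function('b')(F, 973), -1)) = Mul(-992918, Pow(Rational(1, 105), -1)) = Mul(-992918, 105) = -104256390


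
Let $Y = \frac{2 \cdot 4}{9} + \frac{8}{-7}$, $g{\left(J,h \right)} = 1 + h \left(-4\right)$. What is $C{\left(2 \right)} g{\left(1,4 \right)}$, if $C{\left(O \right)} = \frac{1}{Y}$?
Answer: $\frac{945}{16} \approx 59.063$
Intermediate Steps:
$g{\left(J,h \right)} = 1 - 4 h$
$Y = - \frac{16}{63}$ ($Y = 8 \cdot \frac{1}{9} + 8 \left(- \frac{1}{7}\right) = \frac{8}{9} - \frac{8}{7} = - \frac{16}{63} \approx -0.25397$)
$C{\left(O \right)} = - \frac{63}{16}$ ($C{\left(O \right)} = \frac{1}{- \frac{16}{63}} = - \frac{63}{16}$)
$C{\left(2 \right)} g{\left(1,4 \right)} = - \frac{63 \left(1 - 16\right)}{16} = \left(- \frac{63}{16}\right) \left(-15\right) = \frac{945}{16}$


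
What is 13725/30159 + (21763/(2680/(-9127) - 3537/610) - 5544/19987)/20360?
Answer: 587830357212178517/2102299329267371940 ≈ 0.27961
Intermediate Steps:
13725/30159 + (21763/(2680/(-9127) - 3537/610) - 5544/19987)/20360 = 13725*(1/30159) + (21763/(2680*(-1/9127) - 3537*1/610) - 5544*1/19987)*(1/20360) = 1525/3351 + (21763/(-2680/9127 - 3537/610) - 504/1817)*(1/20360) = 1525/3351 + (21763/(-33916999/5567470) - 504/1817)*(1/20360) = 1525/3351 + (21763*(-5567470/33916999) - 504/1817)*(1/20360) = 1525/3351 + (-121164849610/33916999 - 504/1817)*(1/20360) = 1525/3351 - 220173625908866/61627187183*1/20360 = 1525/3351 - 110086812954433/627364765522940 = 587830357212178517/2102299329267371940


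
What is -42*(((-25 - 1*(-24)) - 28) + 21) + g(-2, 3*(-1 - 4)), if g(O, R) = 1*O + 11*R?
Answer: 169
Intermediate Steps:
g(O, R) = O + 11*R
-42*(((-25 - 1*(-24)) - 28) + 21) + g(-2, 3*(-1 - 4)) = -42*(((-25 - 1*(-24)) - 28) + 21) + (-2 + 11*(3*(-1 - 4))) = -42*(((-25 + 24) - 28) + 21) + (-2 + 11*(3*(-5))) = -42*((-1 - 28) + 21) + (-2 + 11*(-15)) = -42*(-29 + 21) + (-2 - 165) = -42*(-8) - 167 = 336 - 167 = 169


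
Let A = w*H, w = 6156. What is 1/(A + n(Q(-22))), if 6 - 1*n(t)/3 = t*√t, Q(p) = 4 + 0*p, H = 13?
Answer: 1/80022 ≈ 1.2497e-5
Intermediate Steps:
Q(p) = 4 (Q(p) = 4 + 0 = 4)
n(t) = 18 - 3*t^(3/2) (n(t) = 18 - 3*t*√t = 18 - 3*t^(3/2))
A = 80028 (A = 6156*13 = 80028)
1/(A + n(Q(-22))) = 1/(80028 + (18 - 3*4^(3/2))) = 1/(80028 + (18 - 3*8)) = 1/(80028 + (18 - 24)) = 1/(80028 - 6) = 1/80022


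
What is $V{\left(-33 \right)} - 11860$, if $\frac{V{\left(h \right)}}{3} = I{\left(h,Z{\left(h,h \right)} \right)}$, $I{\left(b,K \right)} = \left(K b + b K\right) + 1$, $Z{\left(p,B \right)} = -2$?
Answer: $-11461$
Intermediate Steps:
$I{\left(b,K \right)} = 1 + 2 K b$ ($I{\left(b,K \right)} = \left(K b + K b\right) + 1 = 2 K b + 1 = 1 + 2 K b$)
$V{\left(h \right)} = 3 - 12 h$ ($V{\left(h \right)} = 3 \left(1 + 2 \left(-2\right) h\right) = 3 \left(1 - 4 h\right) = 3 - 12 h$)
$V{\left(-33 \right)} - 11860 = \left(3 - -396\right) - 11860 = \left(3 + 396\right) - 11860 = 399 - 11860 = -11461$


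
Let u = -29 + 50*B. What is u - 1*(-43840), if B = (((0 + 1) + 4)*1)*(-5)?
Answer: 42561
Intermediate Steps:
B = -25 (B = ((1 + 4)*1)*(-5) = (5*1)*(-5) = 5*(-5) = -25)
u = -1279 (u = -29 + 50*(-25) = -29 - 1250 = -1279)
u - 1*(-43840) = -1279 - 1*(-43840) = -1279 + 43840 = 42561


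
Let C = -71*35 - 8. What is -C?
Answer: 2493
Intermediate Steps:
C = -2493 (C = -2485 - 8 = -2493)
-C = -1*(-2493) = 2493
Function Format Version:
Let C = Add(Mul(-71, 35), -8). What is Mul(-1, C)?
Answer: 2493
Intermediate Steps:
C = -2493 (C = Add(-2485, -8) = -2493)
Mul(-1, C) = Mul(-1, -2493) = 2493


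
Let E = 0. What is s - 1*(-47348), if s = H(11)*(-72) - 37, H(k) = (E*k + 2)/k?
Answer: 520277/11 ≈ 47298.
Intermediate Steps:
H(k) = 2/k (H(k) = (0*k + 2)/k = (0 + 2)/k = 2/k)
s = -551/11 (s = (2/11)*(-72) - 37 = -144/11 - 37 = -551/11 ≈ -50.091)
s - 1*(-47348) = -551/11 - 1*(-47348) = -551/11 + 47348 = 520277/11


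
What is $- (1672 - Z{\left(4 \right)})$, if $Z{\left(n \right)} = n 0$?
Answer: $-1672$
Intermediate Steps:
$Z{\left(n \right)} = 0$
$- (1672 - Z{\left(4 \right)}) = - (1672 - 0) = - (1672 + 0) = \left(-1\right) 1672 = -1672$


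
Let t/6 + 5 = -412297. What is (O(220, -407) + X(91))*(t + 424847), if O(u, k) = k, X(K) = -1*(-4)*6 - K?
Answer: 971209410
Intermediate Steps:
t = -2473812 (t = -30 + 6*(-412297) = -30 - 2473782 = -2473812)
X(K) = 24 - K (X(K) = 4*6 - K = 24 - K)
(O(220, -407) + X(91))*(t + 424847) = (-407 + (24 - 1*91))*(-2473812 + 424847) = (-407 + (24 - 91))*(-2048965) = (-407 - 67)*(-2048965) = -474*(-2048965) = 971209410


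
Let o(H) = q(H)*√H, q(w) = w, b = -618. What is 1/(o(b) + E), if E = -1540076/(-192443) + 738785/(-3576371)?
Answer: 1230978749437214197001891/37267790775686705387985447658323 + 97579050226594396519573454*I*√618/37267790775686705387985447658323 ≈ 3.3031e-8 + 6.509e-5*I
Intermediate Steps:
E = 5365709142441/688247564353 (E = -1540076*(-1/192443) + 738785*(-1/3576371) = 1540076/192443 - 738785/3576371 = 5365709142441/688247564353 ≈ 7.7962)
o(H) = H^(3/2) (o(H) = H*√H = H^(3/2))
1/(o(b) + E) = 1/((-618)^(3/2) + 5365709142441/688247564353) = 1/(-618*I*√618 + 5365709142441/688247564353) = 1/(5365709142441/688247564353 - 618*I*√618)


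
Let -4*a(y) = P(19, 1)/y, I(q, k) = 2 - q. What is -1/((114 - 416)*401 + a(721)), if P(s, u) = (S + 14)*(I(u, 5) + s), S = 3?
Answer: 721/87314627 ≈ 8.2575e-6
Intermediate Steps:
P(s, u) = 34 - 17*u + 17*s (P(s, u) = (3 + 14)*((2 - u) + s) = 17*(2 + s - u) = 34 - 17*u + 17*s)
a(y) = -85/y (a(y) = -(34 - 17*1 + 17*19)/(4*y) = -(34 - 17 + 323)/(4*y) = -85/y)
-1/((114 - 416)*401 + a(721)) = -1/((114 - 416)*401 - 85/721) = -1/(-302*401 - 85*1/721) = -1/(-121102 - 85/721) = -1/(-87314627/721) = -1*(-721/87314627) = 721/87314627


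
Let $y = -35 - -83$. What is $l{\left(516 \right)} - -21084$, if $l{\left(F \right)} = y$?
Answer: $21132$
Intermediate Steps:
$y = 48$ ($y = -35 + 83 = 48$)
$l{\left(F \right)} = 48$
$l{\left(516 \right)} - -21084 = 48 - -21084 = 48 + 21084 = 21132$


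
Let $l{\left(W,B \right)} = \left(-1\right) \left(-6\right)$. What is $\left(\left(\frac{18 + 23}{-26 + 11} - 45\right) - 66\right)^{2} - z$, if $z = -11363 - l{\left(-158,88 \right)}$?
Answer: $\frac{5468461}{225} \approx 24304.0$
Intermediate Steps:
$l{\left(W,B \right)} = 6$
$z = -11369$ ($z = -11363 - 6 = -11369$)
$\left(\left(\frac{18 + 23}{-26 + 11} - 45\right) - 66\right)^{2} - z = \left(\left(\frac{18 + 23}{-26 + 11} - 45\right) - 66\right)^{2} - -11369 = \left(\left(\frac{41}{-15} - 45\right) - 66\right)^{2} + 11369 = \left(\left(41 \left(- \frac{1}{15}\right) - 45\right) - 66\right)^{2} + 11369 = \left(\left(- \frac{41}{15} - 45\right) - 66\right)^{2} + 11369 = \left(- \frac{716}{15} - 66\right)^{2} + 11369 = \left(- \frac{1706}{15}\right)^{2} + 11369 = \frac{2910436}{225} + 11369 = \frac{5468461}{225}$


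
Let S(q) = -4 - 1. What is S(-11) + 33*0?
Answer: -5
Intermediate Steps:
S(q) = -5
S(-11) + 33*0 = -5 + 33*0 = -5 + 0 = -5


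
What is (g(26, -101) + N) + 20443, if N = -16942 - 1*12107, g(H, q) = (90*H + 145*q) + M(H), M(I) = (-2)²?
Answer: -20907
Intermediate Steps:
M(I) = 4
g(H, q) = 4 + 90*H + 145*q (g(H, q) = (90*H + 145*q) + 4 = 4 + 90*H + 145*q)
N = -29049 (N = -16942 - 12107 = -29049)
(g(26, -101) + N) + 20443 = ((4 + 90*26 + 145*(-101)) - 29049) + 20443 = ((4 + 2340 - 14645) - 29049) + 20443 = (-12301 - 29049) + 20443 = -41350 + 20443 = -20907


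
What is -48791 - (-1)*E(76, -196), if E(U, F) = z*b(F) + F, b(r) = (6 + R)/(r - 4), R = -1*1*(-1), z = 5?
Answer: -1959487/40 ≈ -48987.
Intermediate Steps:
R = 1 (R = -1*(-1) = 1)
b(r) = 7/(-4 + r) (b(r) = (6 + 1)/(r - 4) = 7/(-4 + r))
E(U, F) = F + 35/(-4 + F) (E(U, F) = 5*(7/(-4 + F)) + F = 35/(-4 + F) + F = F + 35/(-4 + F))
-48791 - (-1)*E(76, -196) = -48791 - (-1)*(35 - 196*(-4 - 196))/(-4 - 196) = -48791 - (-1)*(35 - 196*(-200))/(-200) = -48791 - (-1)*(-(35 + 39200)/200) = -48791 - (-1)*(-1/200*39235) = -48791 - (-1)*(-7847)/40 = -48791 - 1*7847/40 = -48791 - 7847/40 = -1959487/40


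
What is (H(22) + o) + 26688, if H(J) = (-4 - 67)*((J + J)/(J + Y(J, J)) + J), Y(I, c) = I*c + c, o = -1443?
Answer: 284125/12 ≈ 23677.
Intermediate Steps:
Y(I, c) = c + I*c
H(J) = -71*J - 142*J/(J + J*(1 + J)) (H(J) = (-4 - 67)*((J + J)/(J + J*(1 + J)) + J) = -71*((2*J)/(J + J*(1 + J)) + J) = -71*(2*J/(J + J*(1 + J)) + J) = -71*(J + 2*J/(J + J*(1 + J))) = -71*J - 142*J/(J + J*(1 + J)))
(H(22) + o) + 26688 = (71*(-2 - 1*22² - 2*22)/(2 + 22) - 1443) + 26688 = (71*(-2 - 1*484 - 44)/24 - 1443) + 26688 = (71*(1/24)*(-2 - 484 - 44) - 1443) + 26688 = (71*(1/24)*(-530) - 1443) + 26688 = (-18815/12 - 1443) + 26688 = -36131/12 + 26688 = 284125/12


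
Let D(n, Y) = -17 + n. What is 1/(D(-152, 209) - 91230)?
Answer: -1/91399 ≈ -1.0941e-5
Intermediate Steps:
1/(D(-152, 209) - 91230) = 1/((-17 - 152) - 91230) = 1/(-169 - 91230) = 1/(-91399) = -1/91399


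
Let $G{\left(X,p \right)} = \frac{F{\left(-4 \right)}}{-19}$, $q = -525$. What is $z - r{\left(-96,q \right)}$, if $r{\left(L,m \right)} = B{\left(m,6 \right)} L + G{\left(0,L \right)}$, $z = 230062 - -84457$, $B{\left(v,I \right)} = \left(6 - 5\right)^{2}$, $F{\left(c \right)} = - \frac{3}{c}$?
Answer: $\frac{23910743}{76} \approx 3.1462 \cdot 10^{5}$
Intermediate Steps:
$B{\left(v,I \right)} = 1$ ($B{\left(v,I \right)} = 1^{2} = 1$)
$G{\left(X,p \right)} = - \frac{3}{76}$ ($G{\left(X,p \right)} = \frac{\left(-3\right) \frac{1}{-4}}{-19} = \left(-3\right) \left(- \frac{1}{4}\right) \left(- \frac{1}{19}\right) = \frac{3}{4} \left(- \frac{1}{19}\right) = - \frac{3}{76}$)
$z = 314519$ ($z = 230062 + 84457 = 314519$)
$r{\left(L,m \right)} = - \frac{3}{76} + L$ ($r{\left(L,m \right)} = 1 L - \frac{3}{76} = L - \frac{3}{76} = - \frac{3}{76} + L$)
$z - r{\left(-96,q \right)} = 314519 - \left(- \frac{3}{76} - 96\right) = 314519 - - \frac{7299}{76} = 314519 + \frac{7299}{76} = \frac{23910743}{76}$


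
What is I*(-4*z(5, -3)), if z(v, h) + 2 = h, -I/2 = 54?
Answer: -2160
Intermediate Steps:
I = -108 (I = -2*54 = -108)
z(v, h) = -2 + h
I*(-4*z(5, -3)) = -(-432)*(-2 - 3) = -(-432)*(-5) = -108*20 = -2160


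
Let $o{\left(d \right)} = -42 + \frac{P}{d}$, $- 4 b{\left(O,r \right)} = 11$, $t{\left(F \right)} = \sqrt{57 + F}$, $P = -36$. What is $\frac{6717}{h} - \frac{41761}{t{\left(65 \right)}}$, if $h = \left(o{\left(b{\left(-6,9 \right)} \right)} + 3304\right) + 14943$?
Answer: $\frac{73887}{200399} - \frac{41761 \sqrt{122}}{122} \approx -3780.5$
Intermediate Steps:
$b{\left(O,r \right)} = - \frac{11}{4}$ ($b{\left(O,r \right)} = \left(- \frac{1}{4}\right) 11 = - \frac{11}{4}$)
$o{\left(d \right)} = -42 - \frac{36}{d}$
$h = \frac{200399}{11}$ ($h = \left(\left(-42 - \frac{36}{- \frac{11}{4}}\right) + 3304\right) + 14943 = \left(\left(-42 - - \frac{144}{11}\right) + 3304\right) + 14943 = \left(\left(-42 + \frac{144}{11}\right) + 3304\right) + 14943 = \left(- \frac{318}{11} + 3304\right) + 14943 = \frac{36026}{11} + 14943 = \frac{200399}{11} \approx 18218.0$)
$\frac{6717}{h} - \frac{41761}{t{\left(65 \right)}} = \frac{6717}{\frac{200399}{11}} - \frac{41761}{\sqrt{57 + 65}} = 6717 \cdot \frac{11}{200399} - \frac{41761}{\sqrt{122}} = \frac{73887}{200399} - 41761 \frac{\sqrt{122}}{122} = \frac{73887}{200399} - \frac{41761 \sqrt{122}}{122}$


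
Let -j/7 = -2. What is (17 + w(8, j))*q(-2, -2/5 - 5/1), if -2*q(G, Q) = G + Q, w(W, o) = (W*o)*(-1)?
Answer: -703/2 ≈ -351.50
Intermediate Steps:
j = 14 (j = -7*(-2) = 14)
w(W, o) = -W*o
q(G, Q) = -G/2 - Q/2 (q(G, Q) = -(G + Q)/2 = -G/2 - Q/2)
(17 + w(8, j))*q(-2, -2/5 - 5/1) = (17 - 1*8*14)*(-1/2*(-2) - (-2/5 - 5/1)/2) = (17 - 112)*(1 - (-2*1/5 - 5*1)/2) = -95*(1 - (-2/5 - 5)/2) = -95*(1 - 1/2*(-27/5)) = -95*(1 + 27/10) = -95*37/10 = -703/2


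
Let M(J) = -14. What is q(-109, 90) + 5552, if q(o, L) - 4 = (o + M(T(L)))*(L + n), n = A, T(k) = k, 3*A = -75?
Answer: -2439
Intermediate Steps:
A = -25 (A = (1/3)*(-75) = -25)
n = -25
q(o, L) = 4 + (-25 + L)*(-14 + o) (q(o, L) = 4 + (o - 14)*(L - 25) = 4 + (-14 + o)*(-25 + L) = 4 + (-25 + L)*(-14 + o))
q(-109, 90) + 5552 = (354 - 25*(-109) - 14*90 + 90*(-109)) + 5552 = (354 + 2725 - 1260 - 9810) + 5552 = -7991 + 5552 = -2439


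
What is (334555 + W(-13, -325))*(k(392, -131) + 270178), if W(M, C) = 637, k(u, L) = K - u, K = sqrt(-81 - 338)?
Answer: 90430108912 + 335192*I*sqrt(419) ≈ 9.043e+10 + 6.8612e+6*I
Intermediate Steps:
K = I*sqrt(419) (K = sqrt(-419) = I*sqrt(419) ≈ 20.469*I)
k(u, L) = -u + I*sqrt(419) (k(u, L) = I*sqrt(419) - u = -u + I*sqrt(419))
(334555 + W(-13, -325))*(k(392, -131) + 270178) = (334555 + 637)*((-1*392 + I*sqrt(419)) + 270178) = 335192*((-392 + I*sqrt(419)) + 270178) = 335192*(269786 + I*sqrt(419)) = 90430108912 + 335192*I*sqrt(419)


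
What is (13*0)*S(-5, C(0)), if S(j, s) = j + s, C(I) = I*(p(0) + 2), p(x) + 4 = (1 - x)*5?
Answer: 0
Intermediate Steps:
p(x) = 1 - 5*x (p(x) = -4 + (1 - x)*5 = -4 + (5 - 5*x) = 1 - 5*x)
C(I) = 3*I (C(I) = I*((1 - 5*0) + 2) = I*((1 + 0) + 2) = I*(1 + 2) = I*3 = 3*I)
(13*0)*S(-5, C(0)) = (13*0)*(-5 + 3*0) = 0*(-5 + 0) = 0*(-5) = 0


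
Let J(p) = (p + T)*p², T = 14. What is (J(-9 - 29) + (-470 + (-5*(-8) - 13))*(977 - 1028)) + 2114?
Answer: -9949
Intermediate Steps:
J(p) = p²*(14 + p) (J(p) = (p + 14)*p² = (14 + p)*p² = p²*(14 + p))
(J(-9 - 29) + (-470 + (-5*(-8) - 13))*(977 - 1028)) + 2114 = ((-9 - 29)²*(14 + (-9 - 29)) + (-470 + (-5*(-8) - 13))*(977 - 1028)) + 2114 = ((-38)²*(14 - 38) + (-470 + (40 - 13))*(-51)) + 2114 = (1444*(-24) + (-470 + 27)*(-51)) + 2114 = (-34656 - 443*(-51)) + 2114 = (-34656 + 22593) + 2114 = -12063 + 2114 = -9949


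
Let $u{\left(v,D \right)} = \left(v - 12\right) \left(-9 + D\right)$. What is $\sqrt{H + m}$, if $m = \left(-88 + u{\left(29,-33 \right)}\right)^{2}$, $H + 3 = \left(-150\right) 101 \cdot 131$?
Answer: $i \sqrt{1341449} \approx 1158.2 i$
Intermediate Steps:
$u{\left(v,D \right)} = \left(-12 + v\right) \left(-9 + D\right)$
$H = -1984653$ ($H = -3 + \left(-150\right) 101 \cdot 131 = -3 - 1984650 = -1984653$)
$m = 643204$ ($m = \left(-88 - 714\right)^{2} = \left(-802\right)^{2} = 643204$)
$\sqrt{H + m} = \sqrt{-1984653 + 643204} = \sqrt{-1341449} = i \sqrt{1341449}$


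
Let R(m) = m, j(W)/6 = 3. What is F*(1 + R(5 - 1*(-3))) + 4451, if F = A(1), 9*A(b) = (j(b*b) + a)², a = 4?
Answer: 4935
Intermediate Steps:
j(W) = 18 (j(W) = 6*3 = 18)
A(b) = 484/9 (A(b) = (18 + 4)²/9 = (⅑)*22² = (⅑)*484 = 484/9)
F = 484/9 ≈ 53.778
F*(1 + R(5 - 1*(-3))) + 4451 = 484*(1 + (5 - 1*(-3)))/9 + 4451 = 484*(1 + (5 + 3))/9 + 4451 = 484*(1 + 8)/9 + 4451 = (484/9)*9 + 4451 = 484 + 4451 = 4935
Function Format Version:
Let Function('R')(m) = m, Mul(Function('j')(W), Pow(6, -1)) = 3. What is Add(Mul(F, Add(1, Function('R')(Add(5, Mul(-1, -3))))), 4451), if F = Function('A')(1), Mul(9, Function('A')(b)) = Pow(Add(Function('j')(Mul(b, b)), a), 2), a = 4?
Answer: 4935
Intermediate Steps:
Function('j')(W) = 18 (Function('j')(W) = Mul(6, 3) = 18)
Function('A')(b) = Rational(484, 9) (Function('A')(b) = Mul(Rational(1, 9), Pow(Add(18, 4), 2)) = Mul(Rational(1, 9), Pow(22, 2)) = Mul(Rational(1, 9), 484) = Rational(484, 9))
F = Rational(484, 9) ≈ 53.778
Add(Mul(F, Add(1, Function('R')(Add(5, Mul(-1, -3))))), 4451) = Add(Mul(Rational(484, 9), Add(1, Add(5, Mul(-1, -3)))), 4451) = Add(Mul(Rational(484, 9), Add(1, Add(5, 3))), 4451) = Add(Mul(Rational(484, 9), Add(1, 8)), 4451) = Add(Mul(Rational(484, 9), 9), 4451) = Add(484, 4451) = 4935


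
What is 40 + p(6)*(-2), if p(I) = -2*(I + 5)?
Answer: 84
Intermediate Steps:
p(I) = -10 - 2*I (p(I) = -2*(5 + I) = -10 - 2*I)
40 + p(6)*(-2) = 40 + (-10 - 2*6)*(-2) = 40 + (-10 - 12)*(-2) = 40 - 22*(-2) = 40 + 44 = 84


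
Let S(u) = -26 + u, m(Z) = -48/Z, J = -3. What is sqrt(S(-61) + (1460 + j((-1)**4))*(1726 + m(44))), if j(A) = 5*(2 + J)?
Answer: 3*sqrt(33740927)/11 ≈ 1584.2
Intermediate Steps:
j(A) = -5 (j(A) = 5*(2 - 3) = 5*(-1) = -5)
sqrt(S(-61) + (1460 + j((-1)**4))*(1726 + m(44))) = sqrt((-26 - 61) + (1460 - 5)*(1726 - 48/44)) = sqrt(-87 + 1455*(1726 - 48*1/44)) = sqrt(-87 + 1455*(1726 - 12/11)) = sqrt(-87 + 1455*(18974/11)) = sqrt(-87 + 27607170/11) = sqrt(27606213/11) = 3*sqrt(33740927)/11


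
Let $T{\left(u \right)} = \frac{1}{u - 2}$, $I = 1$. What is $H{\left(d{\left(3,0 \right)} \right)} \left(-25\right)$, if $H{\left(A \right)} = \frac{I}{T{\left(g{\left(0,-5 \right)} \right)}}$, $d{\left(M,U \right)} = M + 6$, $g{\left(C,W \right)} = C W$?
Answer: $50$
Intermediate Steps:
$T{\left(u \right)} = \frac{1}{-2 + u}$
$d{\left(M,U \right)} = 6 + M$
$H{\left(A \right)} = -2$ ($H{\left(A \right)} = 1 \frac{1}{\frac{1}{-2 + 0 \left(-5\right)}} = 1 \frac{1}{\frac{1}{-2 + 0}} = 1 \frac{1}{\frac{1}{-2}} = 1 \frac{1}{- \frac{1}{2}} = 1 \left(-2\right) = -2$)
$H{\left(d{\left(3,0 \right)} \right)} \left(-25\right) = \left(-2\right) \left(-25\right) = 50$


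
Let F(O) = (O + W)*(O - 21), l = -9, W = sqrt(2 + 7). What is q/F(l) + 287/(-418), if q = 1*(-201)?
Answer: -22613/12540 ≈ -1.8033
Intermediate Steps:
W = 3 (W = sqrt(9) = 3)
q = -201
F(O) = (-21 + O)*(3 + O) (F(O) = (O + 3)*(O - 21) = (3 + O)*(-21 + O) = (-21 + O)*(3 + O))
q/F(l) + 287/(-418) = -201/(-63 + (-9)**2 - 18*(-9)) + 287/(-418) = -201/(-63 + 81 + 162) + 287*(-1/418) = -201/180 - 287/418 = -201*1/180 - 287/418 = -67/60 - 287/418 = -22613/12540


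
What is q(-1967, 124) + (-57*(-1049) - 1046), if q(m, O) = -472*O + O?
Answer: 343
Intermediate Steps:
q(m, O) = -471*O
q(-1967, 124) + (-57*(-1049) - 1046) = -471*124 + (-57*(-1049) - 1046) = -58404 + (59793 - 1046) = -58404 + 58747 = 343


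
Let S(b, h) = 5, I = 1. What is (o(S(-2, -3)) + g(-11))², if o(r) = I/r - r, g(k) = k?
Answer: 6241/25 ≈ 249.64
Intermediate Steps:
o(r) = 1/r - r
(o(S(-2, -3)) + g(-11))² = ((1/5 - 1*5) - 11)² = ((⅕ - 5) - 11)² = (-24/5 - 11)² = (-79/5)² = 6241/25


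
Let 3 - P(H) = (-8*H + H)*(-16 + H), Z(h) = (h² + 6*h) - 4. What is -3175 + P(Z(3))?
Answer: -2045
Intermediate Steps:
Z(h) = -4 + h² + 6*h
P(H) = 3 + 7*H*(-16 + H) (P(H) = 3 - (-8*H + H)*(-16 + H) = 3 - (-7*H)*(-16 + H) = 3 - (-7)*H*(-16 + H) = 3 + 7*H*(-16 + H))
-3175 + P(Z(3)) = -3175 + (3 - 112*(-4 + 3² + 6*3) + 7*(-4 + 3² + 6*3)²) = -3175 + (3 - 112*(-4 + 9 + 18) + 7*(-4 + 9 + 18)²) = -3175 + (3 - 112*23 + 7*23²) = -3175 + (3 - 2576 + 7*529) = -3175 + (3 - 2576 + 3703) = -3175 + 1130 = -2045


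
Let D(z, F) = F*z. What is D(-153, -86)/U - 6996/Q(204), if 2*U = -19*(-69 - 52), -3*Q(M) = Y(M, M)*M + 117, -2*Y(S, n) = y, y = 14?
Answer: -241248/52877 ≈ -4.5624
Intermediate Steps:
Y(S, n) = -7 (Y(S, n) = -½*14 = -7)
Q(M) = -39 + 7*M/3 (Q(M) = -(-7*M + 117)/3 = -(117 - 7*M)/3 = -39 + 7*M/3)
U = 2299/2 (U = (-19*(-69 - 52))/2 = (-19*(-121))/2 = (½)*2299 = 2299/2 ≈ 1149.5)
D(-153, -86)/U - 6996/Q(204) = (-86*(-153))/(2299/2) - 6996/(-39 + (7/3)*204) = 13158*(2/2299) - 6996/(-39 + 476) = 26316/2299 - 6996/437 = -241248/52877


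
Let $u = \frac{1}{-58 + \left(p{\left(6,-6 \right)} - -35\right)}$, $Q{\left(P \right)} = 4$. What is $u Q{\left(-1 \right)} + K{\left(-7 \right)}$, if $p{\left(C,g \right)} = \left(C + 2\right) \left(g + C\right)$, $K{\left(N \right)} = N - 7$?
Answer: $- \frac{326}{23} \approx -14.174$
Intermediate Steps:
$K{\left(N \right)} = -7 + N$ ($K{\left(N \right)} = N - 7 = -7 + N$)
$p{\left(C,g \right)} = \left(2 + C\right) \left(C + g\right)$
$u = - \frac{1}{23}$ ($u = \frac{1}{-58 + \left(\left(6^{2} + 2 \cdot 6 + 2 \left(-6\right) + 6 \left(-6\right)\right) - -35\right)} = \frac{1}{-58 + \left(\left(36 + 12 - 12 - 36\right) + 35\right)} = \frac{1}{-58 + \left(0 + 35\right)} = \frac{1}{-58 + 35} = \frac{1}{-23} = - \frac{1}{23} \approx -0.043478$)
$u Q{\left(-1 \right)} + K{\left(-7 \right)} = \left(- \frac{1}{23}\right) 4 - 14 = - \frac{4}{23} - 14 = - \frac{326}{23}$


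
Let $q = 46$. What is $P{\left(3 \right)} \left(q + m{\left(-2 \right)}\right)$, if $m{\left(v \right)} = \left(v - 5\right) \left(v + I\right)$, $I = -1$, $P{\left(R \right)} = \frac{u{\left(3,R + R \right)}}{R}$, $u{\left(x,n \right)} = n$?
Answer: $134$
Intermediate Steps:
$P{\left(R \right)} = 2$ ($P{\left(R \right)} = \frac{R + R}{R} = \frac{2 R}{R} = 2$)
$m{\left(v \right)} = \left(-1 + v\right) \left(-5 + v\right)$ ($m{\left(v \right)} = \left(v - 5\right) \left(v - 1\right) = \left(-5 + v\right) \left(-1 + v\right) = \left(-1 + v\right) \left(-5 + v\right)$)
$P{\left(3 \right)} \left(q + m{\left(-2 \right)}\right) = 2 \left(46 + \left(5 + \left(-2\right)^{2} - -12\right)\right) = 2 \left(46 + \left(5 + 4 + 12\right)\right) = 2 \left(46 + 21\right) = 2 \cdot 67 = 134$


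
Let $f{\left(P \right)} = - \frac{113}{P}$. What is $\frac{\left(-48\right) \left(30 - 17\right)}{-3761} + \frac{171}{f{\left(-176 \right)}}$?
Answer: $\frac{113261568}{424993} \approx 266.5$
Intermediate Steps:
$\frac{\left(-48\right) \left(30 - 17\right)}{-3761} + \frac{171}{f{\left(-176 \right)}} = \frac{\left(-48\right) \left(30 - 17\right)}{-3761} + \frac{171}{\left(-113\right) \frac{1}{-176}} = \left(-48\right) 13 \left(- \frac{1}{3761}\right) + \frac{171}{\left(-113\right) \left(- \frac{1}{176}\right)} = \left(-624\right) \left(- \frac{1}{3761}\right) + \frac{171}{\frac{113}{176}} = \frac{624}{3761} + 171 \cdot \frac{176}{113} = \frac{624}{3761} + \frac{30096}{113} = \frac{113261568}{424993}$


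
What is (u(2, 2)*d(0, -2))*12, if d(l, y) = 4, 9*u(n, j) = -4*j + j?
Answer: -32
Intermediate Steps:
u(n, j) = -j/3 (u(n, j) = (-4*j + j)/9 = (-3*j)/9 = -j/3)
(u(2, 2)*d(0, -2))*12 = (-⅓*2*4)*12 = -⅔*4*12 = -8/3*12 = -32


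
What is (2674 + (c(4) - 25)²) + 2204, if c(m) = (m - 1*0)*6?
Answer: 4879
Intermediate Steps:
c(m) = 6*m (c(m) = (m + 0)*6 = m*6 = 6*m)
(2674 + (c(4) - 25)²) + 2204 = (2674 + (6*4 - 25)²) + 2204 = (2674 + (24 - 25)²) + 2204 = (2674 + (-1)²) + 2204 = (2674 + 1) + 2204 = 2675 + 2204 = 4879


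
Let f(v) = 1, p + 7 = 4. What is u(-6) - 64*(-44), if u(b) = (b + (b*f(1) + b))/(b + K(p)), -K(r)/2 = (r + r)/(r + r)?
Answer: 11273/4 ≈ 2818.3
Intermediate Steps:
p = -3 (p = -7 + 4 = -3)
K(r) = -2 (K(r) = -2*(r + r)/(r + r) = -2*2*r/(2*r) = -2*2*r*1/(2*r) = -2*1 = -2)
u(b) = 3*b/(-2 + b) (u(b) = (b + (b*1 + b))/(b - 2) = (b + (b + b))/(-2 + b) = (b + 2*b)/(-2 + b) = (3*b)/(-2 + b) = 3*b/(-2 + b))
u(-6) - 64*(-44) = 3*(-6)/(-2 - 6) - 64*(-44) = 3*(-6)/(-8) + 2816 = 3*(-6)*(-⅛) + 2816 = 9/4 + 2816 = 11273/4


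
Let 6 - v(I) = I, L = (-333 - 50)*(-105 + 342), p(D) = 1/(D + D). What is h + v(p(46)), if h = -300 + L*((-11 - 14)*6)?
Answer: 1252612751/92 ≈ 1.3615e+7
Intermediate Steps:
p(D) = 1/(2*D)
L = -90771 (L = -383*237 = -90771)
v(I) = 6 - I
h = 13615350 (h = -300 - 90771*(-11 - 14)*6 = -300 - (-2269275)*6 = -300 - 90771*(-150) = -300 + 13615650 = 13615350)
h + v(p(46)) = 13615350 + (6 - 1/(2*46)) = 13615350 + (6 - 1*1/92) = 13615350 + (6 - 1/92) = 13615350 + 551/92 = 1252612751/92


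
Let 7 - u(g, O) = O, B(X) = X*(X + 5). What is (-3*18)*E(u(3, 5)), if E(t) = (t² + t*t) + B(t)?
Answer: -1188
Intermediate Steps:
B(X) = X*(5 + X)
u(g, O) = 7 - O
E(t) = 2*t² + t*(5 + t) (E(t) = (t² + t*t) + t*(5 + t) = (t² + t²) + t*(5 + t) = 2*t² + t*(5 + t))
(-3*18)*E(u(3, 5)) = (-3*18)*((7 - 1*5)*(5 + 3*(7 - 1*5))) = -54*(7 - 5)*(5 + 3*(7 - 5)) = -108*(5 + 3*2) = -108*(5 + 6) = -108*11 = -54*22 = -1188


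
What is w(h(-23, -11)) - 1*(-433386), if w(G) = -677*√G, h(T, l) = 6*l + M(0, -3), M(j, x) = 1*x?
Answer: 433386 - 677*I*√69 ≈ 4.3339e+5 - 5623.6*I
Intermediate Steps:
M(j, x) = x
h(T, l) = -3 + 6*l (h(T, l) = 6*l - 3 = -3 + 6*l)
w(h(-23, -11)) - 1*(-433386) = -677*√(-3 + 6*(-11)) - 1*(-433386) = -677*√(-3 - 66) + 433386 = -677*I*√69 + 433386 = 433386 - 677*I*√69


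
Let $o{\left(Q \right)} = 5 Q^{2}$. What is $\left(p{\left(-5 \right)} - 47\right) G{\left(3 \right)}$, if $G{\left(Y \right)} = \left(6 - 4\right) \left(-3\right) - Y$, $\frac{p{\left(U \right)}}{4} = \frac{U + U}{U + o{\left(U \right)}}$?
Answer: $426$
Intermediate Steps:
$p{\left(U \right)} = \frac{8 U}{U + 5 U^{2}}$ ($p{\left(U \right)} = 4 \frac{U + U}{U + 5 U^{2}} = 4 \frac{2 U}{U + 5 U^{2}} = \frac{8 U}{U + 5 U^{2}}$)
$G{\left(Y \right)} = -6 - Y$ ($G{\left(Y \right)} = 2 \left(-3\right) - Y = -6 - Y$)
$\left(p{\left(-5 \right)} - 47\right) G{\left(3 \right)} = \left(\frac{8}{1 + 5 \left(-5\right)} - 47\right) \left(-6 - 3\right) = \left(\frac{8}{1 - 25} - 47\right) \left(-6 - 3\right) = \left(\frac{8}{-24} - 47\right) \left(-9\right) = \left(8 \left(- \frac{1}{24}\right) - 47\right) \left(-9\right) = \left(- \frac{1}{3} - 47\right) \left(-9\right) = \left(- \frac{142}{3}\right) \left(-9\right) = 426$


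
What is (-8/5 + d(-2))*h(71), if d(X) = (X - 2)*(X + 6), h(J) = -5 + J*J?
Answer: -443168/5 ≈ -88634.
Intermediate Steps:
h(J) = -5 + J**2
d(X) = (-2 + X)*(6 + X)
(-8/5 + d(-2))*h(71) = (-8/5 + (-12 + (-2)**2 + 4*(-2)))*(-5 + 71**2) = (-8*1/5 + (-12 + 4 - 8))*(-5 + 5041) = (-8/5 - 16)*5036 = -88/5*5036 = -443168/5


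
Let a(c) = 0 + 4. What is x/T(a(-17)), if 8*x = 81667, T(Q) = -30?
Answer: -81667/240 ≈ -340.28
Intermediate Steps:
a(c) = 4
x = 81667/8 (x = (⅛)*81667 = 81667/8 ≈ 10208.)
x/T(a(-17)) = (81667/8)/(-30) = (81667/8)*(-1/30) = -81667/240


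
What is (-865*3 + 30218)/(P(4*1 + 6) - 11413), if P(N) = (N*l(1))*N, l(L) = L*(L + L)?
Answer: -27623/11213 ≈ -2.4635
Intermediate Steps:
l(L) = 2*L² (l(L) = L*(2*L) = 2*L²)
P(N) = 2*N² (P(N) = (N*(2*1²))*N = (N*(2*1))*N = (N*2)*N = (2*N)*N = 2*N²)
(-865*3 + 30218)/(P(4*1 + 6) - 11413) = (-865*3 + 30218)/(2*(4*1 + 6)² - 11413) = (-2595 + 30218)/(2*(4 + 6)² - 11413) = 27623/(2*10² - 11413) = 27623/(2*100 - 11413) = 27623/(200 - 11413) = 27623/(-11213) = 27623*(-1/11213) = -27623/11213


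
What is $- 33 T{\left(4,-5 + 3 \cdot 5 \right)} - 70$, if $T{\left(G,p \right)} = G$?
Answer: $-202$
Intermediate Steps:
$- 33 T{\left(4,-5 + 3 \cdot 5 \right)} - 70 = \left(-33\right) 4 - 70 = -132 - 70 = -202$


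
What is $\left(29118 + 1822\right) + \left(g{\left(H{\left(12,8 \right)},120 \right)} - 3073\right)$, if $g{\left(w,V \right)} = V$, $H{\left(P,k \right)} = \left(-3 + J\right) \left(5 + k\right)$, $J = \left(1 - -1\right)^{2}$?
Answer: $27987$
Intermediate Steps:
$J = 4$ ($J = \left(1 + 1\right)^{2} = 2^{2} = 4$)
$H{\left(P,k \right)} = 5 + k$ ($H{\left(P,k \right)} = \left(-3 + 4\right) \left(5 + k\right) = 1 \left(5 + k\right) = 5 + k$)
$\left(29118 + 1822\right) + \left(g{\left(H{\left(12,8 \right)},120 \right)} - 3073\right) = \left(29118 + 1822\right) + \left(120 - 3073\right) = 30940 - 2953 = 27987$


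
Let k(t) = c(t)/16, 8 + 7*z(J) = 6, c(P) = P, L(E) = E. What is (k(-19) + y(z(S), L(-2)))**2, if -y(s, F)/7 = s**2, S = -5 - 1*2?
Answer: 38809/12544 ≈ 3.0938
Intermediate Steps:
S = -7 (S = -5 - 2 = -7)
z(J) = -2/7 (z(J) = -8/7 + (1/7)*6 = -8/7 + 6/7 = -2/7)
k(t) = t/16
y(s, F) = -7*s**2
(k(-19) + y(z(S), L(-2)))**2 = ((1/16)*(-19) - 7*(-2/7)**2)**2 = (-19/16 - 7*4/49)**2 = (-19/16 - 4/7)**2 = (-197/112)**2 = 38809/12544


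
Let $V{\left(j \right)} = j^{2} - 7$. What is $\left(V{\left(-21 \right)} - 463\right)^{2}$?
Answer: $841$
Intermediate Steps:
$V{\left(j \right)} = -7 + j^{2}$
$\left(V{\left(-21 \right)} - 463\right)^{2} = \left(\left(-7 + \left(-21\right)^{2}\right) - 463\right)^{2} = \left(\left(-7 + 441\right) - 463\right)^{2} = \left(434 - 463\right)^{2} = \left(-29\right)^{2} = 841$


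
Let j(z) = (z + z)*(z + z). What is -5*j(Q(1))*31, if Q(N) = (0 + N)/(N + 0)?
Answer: -620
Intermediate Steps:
Q(N) = 1 (Q(N) = N/N = 1)
j(z) = 4*z**2 (j(z) = (2*z)*(2*z) = 4*z**2)
-5*j(Q(1))*31 = -20*1**2*31 = -20*31 = -620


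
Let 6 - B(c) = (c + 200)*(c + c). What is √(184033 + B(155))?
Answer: 3*√8221 ≈ 272.01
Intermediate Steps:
B(c) = 6 - 2*c*(200 + c) (B(c) = 6 - (c + 200)*(c + c) = 6 - (200 + c)*2*c = 6 - 2*c*(200 + c))
√(184033 + B(155)) = √(184033 + (6 - 400*155 - 2*155²)) = √(184033 + (6 - 62000 - 2*24025)) = √(184033 + (6 - 62000 - 48050)) = √(184033 - 110044) = √73989 = 3*√8221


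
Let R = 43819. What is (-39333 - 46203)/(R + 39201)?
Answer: -21384/20755 ≈ -1.0303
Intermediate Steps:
(-39333 - 46203)/(R + 39201) = (-39333 - 46203)/(43819 + 39201) = -85536/83020 = -85536*1/83020 = -21384/20755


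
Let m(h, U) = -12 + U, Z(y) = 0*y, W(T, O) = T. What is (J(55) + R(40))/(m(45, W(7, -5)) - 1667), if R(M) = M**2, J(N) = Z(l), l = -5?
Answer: -200/209 ≈ -0.95694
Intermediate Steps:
Z(y) = 0
J(N) = 0
(J(55) + R(40))/(m(45, W(7, -5)) - 1667) = (0 + 40**2)/((-12 + 7) - 1667) = (0 + 1600)/(-5 - 1667) = 1600/(-1672) = 1600*(-1/1672) = -200/209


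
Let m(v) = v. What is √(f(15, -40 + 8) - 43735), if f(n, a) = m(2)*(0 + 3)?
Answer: I*√43729 ≈ 209.11*I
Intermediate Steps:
f(n, a) = 6 (f(n, a) = 2*(0 + 3) = 2*3 = 6)
√(f(15, -40 + 8) - 43735) = √(6 - 43735) = √(-43729) = I*√43729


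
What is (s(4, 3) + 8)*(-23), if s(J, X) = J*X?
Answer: -460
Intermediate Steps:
(s(4, 3) + 8)*(-23) = (4*3 + 8)*(-23) = (12 + 8)*(-23) = 20*(-23) = -460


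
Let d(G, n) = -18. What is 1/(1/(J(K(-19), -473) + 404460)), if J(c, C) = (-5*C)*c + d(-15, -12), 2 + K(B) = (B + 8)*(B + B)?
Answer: 1388282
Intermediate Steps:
K(B) = -2 + 2*B*(8 + B) (K(B) = -2 + (B + 8)*(B + B) = -2 + (8 + B)*(2*B) = -2 + 2*B*(8 + B))
J(c, C) = -18 - 5*C*c (J(c, C) = (-5*C)*c - 18 = -5*C*c - 18 = -18 - 5*C*c)
1/(1/(J(K(-19), -473) + 404460)) = 1/(1/((-18 - 5*(-473)*(-2 + 2*(-19)² + 16*(-19))) + 404460)) = 1/(1/((-18 - 5*(-473)*(-2 + 2*361 - 304)) + 404460)) = 1/(1/((-18 - 5*(-473)*(-2 + 722 - 304)) + 404460)) = 1/(1/((-18 - 5*(-473)*416) + 404460)) = 1/(1/((-18 + 983840) + 404460)) = 1/(1/(983822 + 404460)) = 1/(1/1388282) = 1388282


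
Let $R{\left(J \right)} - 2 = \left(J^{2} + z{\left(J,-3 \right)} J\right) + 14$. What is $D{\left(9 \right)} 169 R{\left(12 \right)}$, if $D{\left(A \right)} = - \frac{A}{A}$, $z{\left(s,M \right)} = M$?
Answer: $-20956$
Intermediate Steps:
$D{\left(A \right)} = -1$ ($D{\left(A \right)} = \left(-1\right) 1 = -1$)
$R{\left(J \right)} = 16 + J^{2} - 3 J$ ($R{\left(J \right)} = 2 + \left(\left(J^{2} - 3 J\right) + 14\right) = 2 + \left(14 + J^{2} - 3 J\right) = 16 + J^{2} - 3 J$)
$D{\left(9 \right)} 169 R{\left(12 \right)} = \left(-1\right) 169 \left(16 + 12^{2} - 36\right) = - 169 \left(16 + 144 - 36\right) = \left(-169\right) 124 = -20956$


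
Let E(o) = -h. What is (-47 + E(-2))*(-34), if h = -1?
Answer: 1564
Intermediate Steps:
E(o) = 1 (E(o) = -1*(-1) = 1)
(-47 + E(-2))*(-34) = (-47 + 1)*(-34) = -46*(-34) = 1564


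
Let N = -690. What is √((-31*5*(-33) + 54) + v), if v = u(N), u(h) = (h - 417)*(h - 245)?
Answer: √1040214 ≈ 1019.9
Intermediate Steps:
u(h) = (-417 + h)*(-245 + h)
v = 1035045 (v = 102165 + (-690)² - 662*(-690) = 102165 + 476100 + 456780 = 1035045)
√((-31*5*(-33) + 54) + v) = √((-31*5*(-33) + 54) + 1035045) = √((-155*(-33) + 54) + 1035045) = √((5115 + 54) + 1035045) = √(5169 + 1035045) = √1040214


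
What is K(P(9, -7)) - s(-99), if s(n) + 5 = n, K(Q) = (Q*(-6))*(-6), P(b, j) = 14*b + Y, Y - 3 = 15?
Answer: 5288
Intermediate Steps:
Y = 18 (Y = 3 + 15 = 18)
P(b, j) = 18 + 14*b (P(b, j) = 14*b + 18 = 18 + 14*b)
K(Q) = 36*Q (K(Q) = -6*Q*(-6) = 36*Q)
s(n) = -5 + n
K(P(9, -7)) - s(-99) = 36*(18 + 14*9) - (-5 - 99) = 36*(18 + 126) - 1*(-104) = 36*144 + 104 = 5184 + 104 = 5288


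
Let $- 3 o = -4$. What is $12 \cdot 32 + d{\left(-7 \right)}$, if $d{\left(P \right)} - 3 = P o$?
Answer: $\frac{1133}{3} \approx 377.67$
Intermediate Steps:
$o = \frac{4}{3}$ ($o = \left(- \frac{1}{3}\right) \left(-4\right) = \frac{4}{3} \approx 1.3333$)
$d{\left(P \right)} = 3 + \frac{4 P}{3}$ ($d{\left(P \right)} = 3 + P \frac{4}{3} = 3 + \frac{4 P}{3}$)
$12 \cdot 32 + d{\left(-7 \right)} = 12 \cdot 32 + \left(3 + \frac{4}{3} \left(-7\right)\right) = 384 + \left(3 - \frac{28}{3}\right) = 384 - \frac{19}{3} = \frac{1133}{3}$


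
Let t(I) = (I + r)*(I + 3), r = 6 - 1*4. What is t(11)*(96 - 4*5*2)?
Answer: 10192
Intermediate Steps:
r = 2 (r = 6 - 4 = 2)
t(I) = (2 + I)*(3 + I) (t(I) = (I + 2)*(I + 3) = (2 + I)*(3 + I))
t(11)*(96 - 4*5*2) = (6 + 11² + 5*11)*(96 - 4*5*2) = (6 + 121 + 55)*(96 - 20*2) = 182*(96 - 40) = 182*56 = 10192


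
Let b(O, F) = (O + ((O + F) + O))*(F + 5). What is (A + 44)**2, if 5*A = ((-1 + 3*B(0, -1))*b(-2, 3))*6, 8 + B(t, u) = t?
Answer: 583696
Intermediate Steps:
B(t, u) = -8 + t
b(O, F) = (5 + F)*(F + 3*O) (b(O, F) = (O + ((F + O) + O))*(5 + F) = (O + (F + 2*O))*(5 + F) = (F + 3*O)*(5 + F) = (5 + F)*(F + 3*O))
A = 720 (A = (((-1 + 3*(-8 + 0))*(3**2 + 5*3 + 15*(-2) + 3*3*(-2)))*6)/5 = (((-1 + 3*(-8))*(9 + 15 - 30 - 18))*6)/5 = (((-1 - 24)*(-24))*6)/5 = (-25*(-24)*6)/5 = (600*6)/5 = (1/5)*3600 = 720)
(A + 44)**2 = (720 + 44)**2 = 764**2 = 583696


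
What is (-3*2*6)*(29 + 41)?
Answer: -2520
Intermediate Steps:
(-3*2*6)*(29 + 41) = -6*6*70 = -36*70 = -2520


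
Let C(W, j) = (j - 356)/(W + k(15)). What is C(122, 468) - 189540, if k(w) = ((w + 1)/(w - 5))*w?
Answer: -13836364/73 ≈ -1.8954e+5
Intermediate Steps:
k(w) = w*(1 + w)/(-5 + w) (k(w) = ((1 + w)/(-5 + w))*w = w*(1 + w)/(-5 + w))
C(W, j) = (-356 + j)/(24 + W) (C(W, j) = (j - 356)/(W + 15*(1 + 15)/(-5 + 15)) = (-356 + j)/(W + 15*16/10) = (-356 + j)/(W + 15*(1/10)*16) = (-356 + j)/(W + 24) = (-356 + j)/(24 + W))
C(122, 468) - 189540 = (-356 + 468)/(24 + 122) - 189540 = 112/146 - 189540 = (1/146)*112 - 189540 = 56/73 - 189540 = -13836364/73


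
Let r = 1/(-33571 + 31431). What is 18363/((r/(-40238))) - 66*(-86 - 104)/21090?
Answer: 58505341396942/37 ≈ 1.5812e+12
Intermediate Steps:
r = -1/2140 (r = 1/(-2140) = -1/2140 ≈ -0.00046729)
18363/((r/(-40238))) - 66*(-86 - 104)/21090 = 18363/((-1/2140/(-40238))) - 66*(-86 - 104)/21090 = 18363/((-1/2140*(-1/40238))) - 66*(-190)*(1/21090) = 18363/(1/86109320) + 12540*(1/21090) = 18363*86109320 + 22/37 = 1581225443160 + 22/37 = 58505341396942/37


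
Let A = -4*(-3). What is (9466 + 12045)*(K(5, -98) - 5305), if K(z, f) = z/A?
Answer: -1369282705/12 ≈ -1.1411e+8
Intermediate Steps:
A = 12
K(z, f) = z/12
(9466 + 12045)*(K(5, -98) - 5305) = (9466 + 12045)*((1/12)*5 - 5305) = 21511*(5/12 - 5305) = 21511*(-63655/12) = -1369282705/12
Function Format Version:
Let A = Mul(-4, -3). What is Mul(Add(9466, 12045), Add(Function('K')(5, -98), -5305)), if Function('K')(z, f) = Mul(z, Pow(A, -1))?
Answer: Rational(-1369282705, 12) ≈ -1.1411e+8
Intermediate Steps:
A = 12
Function('K')(z, f) = Mul(Rational(1, 12), z) (Function('K')(z, f) = Mul(z, Pow(12, -1)) = Mul(z, Rational(1, 12)) = Mul(Rational(1, 12), z))
Mul(Add(9466, 12045), Add(Function('K')(5, -98), -5305)) = Mul(Add(9466, 12045), Add(Mul(Rational(1, 12), 5), -5305)) = Mul(21511, Add(Rational(5, 12), -5305)) = Mul(21511, Rational(-63655, 12)) = Rational(-1369282705, 12)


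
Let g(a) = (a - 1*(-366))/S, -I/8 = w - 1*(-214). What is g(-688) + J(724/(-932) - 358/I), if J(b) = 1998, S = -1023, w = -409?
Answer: 2044276/1023 ≈ 1998.3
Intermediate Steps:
I = 1560 (I = -8*(-409 - 1*(-214)) = -8*(-409 + 214) = -8*(-195) = 1560)
g(a) = -122/341 - a/1023 (g(a) = (a - 1*(-366))/(-1023) = (a + 366)*(-1/1023) = (366 + a)*(-1/1023) = -122/341 - a/1023)
g(-688) + J(724/(-932) - 358/I) = (-122/341 - 1/1023*(-688)) + 1998 = (-122/341 + 688/1023) + 1998 = 322/1023 + 1998 = 2044276/1023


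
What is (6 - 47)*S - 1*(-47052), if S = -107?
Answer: 51439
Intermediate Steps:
(6 - 47)*S - 1*(-47052) = (6 - 47)*(-107) - 1*(-47052) = -41*(-107) + 47052 = 4387 + 47052 = 51439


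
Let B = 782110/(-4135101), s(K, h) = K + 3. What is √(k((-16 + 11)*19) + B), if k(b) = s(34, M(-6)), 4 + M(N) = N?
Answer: √629431126524327/4135101 ≈ 6.0672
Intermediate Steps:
M(N) = -4 + N
s(K, h) = 3 + K
k(b) = 37 (k(b) = 3 + 34 = 37)
B = -782110/4135101 (B = 782110*(-1/4135101) = -782110/4135101 ≈ -0.18914)
√(k((-16 + 11)*19) + B) = √(37 - 782110/4135101) = √(152216627/4135101) = √629431126524327/4135101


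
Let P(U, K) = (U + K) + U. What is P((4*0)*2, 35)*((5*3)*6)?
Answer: 3150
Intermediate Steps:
P(U, K) = K + 2*U (P(U, K) = (K + U) + U = K + 2*U)
P((4*0)*2, 35)*((5*3)*6) = (35 + 2*((4*0)*2))*((5*3)*6) = (35 + 2*(0*2))*(15*6) = (35 + 2*0)*90 = (35 + 0)*90 = 35*90 = 3150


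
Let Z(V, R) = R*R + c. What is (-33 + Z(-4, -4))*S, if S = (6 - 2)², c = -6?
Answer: -368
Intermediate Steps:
Z(V, R) = -6 + R² (Z(V, R) = R*R - 6 = R² - 6 = -6 + R²)
S = 16 (S = 4² = 16)
(-33 + Z(-4, -4))*S = (-33 + (-6 + (-4)²))*16 = (-33 + (-6 + 16))*16 = (-33 + 10)*16 = -23*16 = -368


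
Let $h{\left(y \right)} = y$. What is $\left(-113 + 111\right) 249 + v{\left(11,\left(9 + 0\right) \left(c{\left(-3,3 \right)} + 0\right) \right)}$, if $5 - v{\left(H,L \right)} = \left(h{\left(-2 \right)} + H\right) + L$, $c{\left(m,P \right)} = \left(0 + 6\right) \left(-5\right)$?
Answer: $-232$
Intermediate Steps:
$c{\left(m,P \right)} = -30$ ($c{\left(m,P \right)} = 6 \left(-5\right) = -30$)
$v{\left(H,L \right)} = 7 - H - L$ ($v{\left(H,L \right)} = 5 - \left(\left(-2 + H\right) + L\right) = 5 - \left(-2 + H + L\right) = 7 - H - L$)
$\left(-113 + 111\right) 249 + v{\left(11,\left(9 + 0\right) \left(c{\left(-3,3 \right)} + 0\right) \right)} = \left(-113 + 111\right) 249 - \left(4 + \left(9 + 0\right) \left(-30 + 0\right)\right) = \left(-2\right) 249 - \left(4 - 270\right) = -498 - -266 = -498 + \left(7 - 11 + 270\right) = -498 + 266 = -232$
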